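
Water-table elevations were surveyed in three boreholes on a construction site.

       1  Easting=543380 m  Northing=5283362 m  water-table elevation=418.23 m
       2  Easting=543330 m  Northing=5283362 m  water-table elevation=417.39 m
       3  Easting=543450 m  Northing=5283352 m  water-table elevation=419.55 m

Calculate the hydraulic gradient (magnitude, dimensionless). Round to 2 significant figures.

0.022

With h = a·x + b·y + c and 1 as origin, the differences give:
  (-50)·a + 0·b = -0.84
  70·a + (-10)·b = +1.32
Eliminate b (×(-10) and ×0, subtract): 500·a = 8.400 → a = ∂h/∂x = +0.01680
Back-substitute: b = ∂h/∂y = -0.01440.
|∇h| = √(0.01680² + -0.01440²) = 0.02213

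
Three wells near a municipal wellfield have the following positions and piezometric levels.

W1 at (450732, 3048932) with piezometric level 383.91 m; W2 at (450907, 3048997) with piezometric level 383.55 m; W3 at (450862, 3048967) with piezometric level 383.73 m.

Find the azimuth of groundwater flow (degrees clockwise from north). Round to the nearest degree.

Differences from W1: to W2 (Δx, Δy, Δh) = (175, 65, -0.36); to W3 = (130, 35, -0.18).
Determinant of the coordinate differences = 175·35 − 130·65 = -2325.
∂h/∂x = [(-0.36)·35 − (-0.18)·65] / -2325 = +0.0003871
∂h/∂y = [175·(-0.18) − 130·(-0.36)] / -2325 = -0.006581
Flow direction (−∇h) has components (-0.0003871 E, +0.006581 N).
Azimuth = atan2(E, N) = atan2(-0.0003871, +0.006581) = 356.6° ≈ 357°.

357°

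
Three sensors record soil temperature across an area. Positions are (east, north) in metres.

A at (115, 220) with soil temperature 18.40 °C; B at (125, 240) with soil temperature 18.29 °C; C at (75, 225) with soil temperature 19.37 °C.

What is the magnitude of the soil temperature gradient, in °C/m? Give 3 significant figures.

0.0243 °C/m

Three-point gradient (reference A): Δ to B = (10, 20, -0.11), Δ to C = (-40, 5, +0.97).
∂T/∂x = -0.02347, ∂T/∂y = +0.006235 (det = 850).
|∇f| = √(-0.02347² + 0.006235²) = 0.02428 °C/m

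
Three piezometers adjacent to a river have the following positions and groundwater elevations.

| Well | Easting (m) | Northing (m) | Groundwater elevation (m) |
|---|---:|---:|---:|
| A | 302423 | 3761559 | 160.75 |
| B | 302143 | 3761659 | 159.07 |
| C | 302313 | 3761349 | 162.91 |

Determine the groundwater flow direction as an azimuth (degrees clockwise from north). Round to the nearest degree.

350°

Differences from A: to B (Δx, Δy, Δh) = (-280, 100, -1.68); to C = (-110, -210, +2.16).
Solve a·Δx + b·Δy = Δh: det = (-280)·(-210) − (-110)·100 = 69800.
∂h/∂x = [(-1.68)·(-210) − (+2.16)·100] / 69800 = +0.001960
∂h/∂y = [(-280)·(+2.16) − (-110)·(-1.68)] / 69800 = -0.01131
Flow direction (−∇h) has components (-0.001960 E, +0.01131 N).
Azimuth = atan2(E, N) = atan2(-0.001960, +0.01131) = 350.2° ≈ 350°.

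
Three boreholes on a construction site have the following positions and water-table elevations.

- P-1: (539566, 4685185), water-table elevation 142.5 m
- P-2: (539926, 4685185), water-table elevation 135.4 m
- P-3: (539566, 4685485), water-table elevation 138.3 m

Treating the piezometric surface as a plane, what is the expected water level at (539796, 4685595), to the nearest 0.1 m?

∂h/∂x = (135.4 − 142.5) / (539926 − 539566) = -0.01972
∂h/∂y = (138.3 − 142.5) / (4685485 − 4685185) = -0.01400
h(539796, 4685595) = 142.5 + (-0.01972)·(230) + (-0.01400)·(410) = 142.5 -4.536 -5.740 = 132.224 m.

132.2 m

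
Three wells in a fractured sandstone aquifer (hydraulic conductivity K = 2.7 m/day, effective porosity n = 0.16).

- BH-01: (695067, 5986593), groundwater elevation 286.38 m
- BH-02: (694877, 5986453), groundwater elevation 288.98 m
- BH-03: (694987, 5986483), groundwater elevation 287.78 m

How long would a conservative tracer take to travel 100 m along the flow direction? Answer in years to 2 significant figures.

1.5 years

With h = a·x + b·y + c and BH-01 as origin, the differences give:
  (-190)·a + (-140)·b = +2.60
  (-80)·a + (-110)·b = +1.40
Eliminate b (×(-110) and ×(-140), subtract): 9700·a = -90.000 → a = ∂h/∂x = -0.009278
Back-substitute: b = ∂h/∂y = -0.005979.
|∇h| = √(-0.009278² + -0.005979²) = 0.01104
Seepage velocity v = K·i/n = 2.7 × 0.01104 / 0.16 = 0.1863 m/day.
t = 100 / 0.1863 = 536.8 days = 1.47 years.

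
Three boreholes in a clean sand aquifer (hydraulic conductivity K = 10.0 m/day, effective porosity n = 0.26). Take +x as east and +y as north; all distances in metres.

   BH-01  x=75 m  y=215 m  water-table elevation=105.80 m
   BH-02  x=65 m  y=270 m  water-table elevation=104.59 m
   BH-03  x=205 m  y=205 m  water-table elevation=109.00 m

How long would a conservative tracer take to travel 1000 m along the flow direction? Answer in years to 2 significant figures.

2.4 years

With h = a·x + b·y + c and BH-01 as origin, the differences give:
  (-10)·a + 55·b = -1.21
  130·a + (-10)·b = +3.20
Eliminate b (×(-10) and ×55, subtract): -7050·a = -163.900 → a = ∂h/∂x = +0.02325
Back-substitute: b = ∂h/∂y = -0.01777.
|∇h| = √(0.02325² + -0.01777²) = 0.02926
Seepage velocity v = K·i/n = 10.0 × 0.02926 / 0.26 = 1.125 m/day.
t = 1000 / 1.125 = 888.9 days = 2.43 years.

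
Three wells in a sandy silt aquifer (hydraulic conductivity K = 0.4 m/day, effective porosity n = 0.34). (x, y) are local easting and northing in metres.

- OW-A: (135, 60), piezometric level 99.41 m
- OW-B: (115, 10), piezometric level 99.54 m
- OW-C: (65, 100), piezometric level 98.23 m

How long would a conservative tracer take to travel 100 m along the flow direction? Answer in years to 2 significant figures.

Three-point gradient (reference OW-A): Δ to OW-B = (-20, -50, +0.13), Δ to OW-C = (-70, 40, -1.18).
∂h/∂x = +0.01251, ∂h/∂y = -0.007605 (det = -4300).
|∇h| = √(0.01251² + -0.007605²) = 0.01464
Seepage velocity v = K·i/n = 0.4 × 0.01464 / 0.34 = 0.01722 m/day.
t = 100 / 0.01722 = 5807 days = 15.9 years.

16 years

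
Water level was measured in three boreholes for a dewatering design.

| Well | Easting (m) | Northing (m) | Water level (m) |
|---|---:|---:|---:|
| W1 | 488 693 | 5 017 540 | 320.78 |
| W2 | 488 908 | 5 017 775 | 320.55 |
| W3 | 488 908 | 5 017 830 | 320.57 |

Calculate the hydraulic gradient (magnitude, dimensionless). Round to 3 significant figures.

0.00151

Taking W1 as reference: W2−W1 = (215, 235, -0.23); W3−W1 = (215, 290, -0.21).
Determinant of the coordinate differences = 215·290 − 215·235 = 11825.
∂h/∂x = [(-0.23)·290 − (-0.21)·235] / 11825 = -0.001467
∂h/∂y = [215·(-0.21) − 215·(-0.23)] / 11825 = +0.0003636
|∇h| = √(-0.001467² + 0.0003636²) = 0.001511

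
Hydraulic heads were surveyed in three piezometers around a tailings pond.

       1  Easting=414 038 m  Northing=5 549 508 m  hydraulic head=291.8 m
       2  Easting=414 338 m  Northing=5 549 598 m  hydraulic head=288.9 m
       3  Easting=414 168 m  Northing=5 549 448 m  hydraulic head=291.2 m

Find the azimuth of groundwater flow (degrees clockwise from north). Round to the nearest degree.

049°

Differences from 1: to 2 (Δx, Δy, Δh) = (300, 90, -2.9); to 3 = (130, -60, -0.6).
Determinant of the coordinate differences = 300·(-60) − 130·90 = -29700.
∂h/∂x = [(-2.9)·(-60) − (-0.6)·90] / -29700 = -0.007677
∂h/∂y = [300·(-0.6) − 130·(-2.9)] / -29700 = -0.006633
Flow direction (−∇h) has components (+0.007677 E, +0.006633 N).
Azimuth = atan2(E, N) = atan2(+0.007677, +0.006633) = 49.2° ≈ 049°.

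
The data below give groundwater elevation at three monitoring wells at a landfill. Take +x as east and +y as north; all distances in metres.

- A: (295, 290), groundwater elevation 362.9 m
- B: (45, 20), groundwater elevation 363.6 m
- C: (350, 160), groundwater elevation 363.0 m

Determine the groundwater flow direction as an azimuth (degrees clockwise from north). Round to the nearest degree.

045°

Three-point gradient (reference A): Δ to B = (-250, -270, +0.7), Δ to C = (55, -130, +0.1).
∂h/∂x = -0.001352, ∂h/∂y = -0.001341 (det = 47350).
Flow direction (−∇h) has components (+0.001352 E, +0.001341 N).
Azimuth = atan2(E, N) = atan2(+0.001352, +0.001341) = 45.2° ≈ 045°.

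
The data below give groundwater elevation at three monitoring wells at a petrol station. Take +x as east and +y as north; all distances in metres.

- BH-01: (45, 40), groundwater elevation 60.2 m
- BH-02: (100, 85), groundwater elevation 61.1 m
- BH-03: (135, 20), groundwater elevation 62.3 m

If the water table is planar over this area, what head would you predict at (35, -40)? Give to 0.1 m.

60.5 m

Differences from BH-01: to BH-02 (Δx, Δy, Δh) = (55, 45, +0.9); to BH-03 = (90, -20, +2.1).
Solve a·Δx + b·Δy = Δh: det = 55·(-20) − 90·45 = -5150.
∂h/∂x = [(+0.9)·(-20) − (+2.1)·45] / -5150 = +0.02184
∂h/∂y = [55·(+2.1) − 90·(+0.9)] / -5150 = -0.006699
h(35, -40) = 60.2 + (+0.02184)·(-10) + (-0.006699)·(-80) = 60.2 -0.218 +0.536 = 60.517 m.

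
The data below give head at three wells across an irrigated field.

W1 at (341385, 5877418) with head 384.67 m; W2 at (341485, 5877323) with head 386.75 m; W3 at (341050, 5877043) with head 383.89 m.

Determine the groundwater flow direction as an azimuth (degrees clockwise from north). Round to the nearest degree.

Differences from W1: to W2 (Δx, Δy, Δh) = (100, -95, +2.08); to W3 = (-335, -375, -0.78).
Solve a·Δx + b·Δy = Δh: det = 100·(-375) − (-335)·(-95) = -69325.
∂h/∂x = [(+2.08)·(-375) − (-0.78)·(-95)] / -69325 = +0.01232
∂h/∂y = [100·(-0.78) − (-335)·(+2.08)] / -69325 = -0.008926
Flow direction (−∇h) has components (-0.01232 E, +0.008926 N).
Azimuth = atan2(E, N) = atan2(-0.01232, +0.008926) = 305.9° ≈ 306°.

306°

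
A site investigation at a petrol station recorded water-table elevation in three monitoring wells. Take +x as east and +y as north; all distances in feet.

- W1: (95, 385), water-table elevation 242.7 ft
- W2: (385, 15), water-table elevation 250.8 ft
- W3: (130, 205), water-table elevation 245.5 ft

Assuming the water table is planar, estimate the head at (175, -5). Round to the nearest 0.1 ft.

With h = a·x + b·y + c and W1 as origin, the differences give:
  290·a + (-370)·b = +8.1
  35·a + (-180)·b = +2.8
Eliminate b (×(-180) and ×(-370), subtract): -39250·a = -422.00 → a = ∂h/∂x = +0.01075
Back-substitute: b = ∂h/∂y = -0.01346.
h(175, -5) = 242.7 + (+0.01075)·(80) + (-0.01346)·(-390) = 242.7 +0.860 +5.251 = 248.811 ft.

248.8 ft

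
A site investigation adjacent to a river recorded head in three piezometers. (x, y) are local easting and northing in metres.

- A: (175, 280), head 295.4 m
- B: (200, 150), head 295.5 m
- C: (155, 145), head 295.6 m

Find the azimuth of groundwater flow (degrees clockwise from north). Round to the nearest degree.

Differences from A: to B (Δx, Δy, Δh) = (25, -130, +0.1); to C = (-20, -135, +0.2).
Solve a·Δx + b·Δy = Δh: det = 25·(-135) − (-20)·(-130) = -5975.
∂h/∂x = [(+0.1)·(-135) − (+0.2)·(-130)] / -5975 = -0.002092
∂h/∂y = [25·(+0.2) − (-20)·(+0.1)] / -5975 = -0.001172
Flow direction (−∇h) has components (+0.002092 E, +0.001172 N).
Azimuth = atan2(E, N) = atan2(+0.002092, +0.001172) = 60.8° ≈ 061°.

061°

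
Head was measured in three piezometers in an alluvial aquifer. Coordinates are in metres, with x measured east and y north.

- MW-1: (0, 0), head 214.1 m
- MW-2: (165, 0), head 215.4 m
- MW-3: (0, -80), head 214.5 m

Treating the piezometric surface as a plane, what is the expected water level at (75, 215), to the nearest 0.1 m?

∂h/∂x = (215.4 − 214.1) / (165 − 0) = +0.007879
∂h/∂y = (214.5 − 214.1) / (-80 − 0) = -0.005000
h(75, 215) = 214.1 + (+0.007879)·(75) + (-0.005000)·(215) = 214.1 +0.591 -1.075 = 213.616 m.

213.6 m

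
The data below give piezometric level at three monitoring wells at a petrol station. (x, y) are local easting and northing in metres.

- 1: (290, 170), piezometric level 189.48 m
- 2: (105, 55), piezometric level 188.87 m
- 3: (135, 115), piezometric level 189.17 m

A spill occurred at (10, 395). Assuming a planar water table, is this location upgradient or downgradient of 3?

upgradient

Taking 1 as reference: 2−1 = (-185, -115, -0.61); 3−1 = (-155, -55, -0.31).
Determinant of the coordinate differences = (-185)·(-55) − (-155)·(-115) = -7650.
∂h/∂x = [(-0.61)·(-55) − (-0.31)·(-115)] / -7650 = +0.0002745
∂h/∂y = [(-185)·(-0.31) − (-155)·(-0.61)] / -7650 = +0.004863
Head at (10, 395) = 189.48 + (+0.0002745)·(-280) + (+0.004863)·(225) = 190.50 m.
That is higher than the 189.17 m at 3, so the point is upgradient.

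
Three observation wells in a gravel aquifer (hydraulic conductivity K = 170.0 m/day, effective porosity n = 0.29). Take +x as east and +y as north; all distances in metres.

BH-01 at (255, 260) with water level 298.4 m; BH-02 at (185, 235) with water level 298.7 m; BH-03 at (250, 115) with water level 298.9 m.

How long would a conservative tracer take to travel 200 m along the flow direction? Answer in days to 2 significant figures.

75 days

With h = a·x + b·y + c and BH-01 as origin, the differences give:
  (-70)·a + (-25)·b = +0.3
  (-5)·a + (-145)·b = +0.5
Eliminate b (×(-145) and ×(-25), subtract): 10025·a = -31.00 → a = ∂h/∂x = -0.003092
Back-substitute: b = ∂h/∂y = -0.003342.
|∇h| = √(-0.003092² + -0.003342²) = 0.004553
Seepage velocity v = K·i/n = 170.0 × 0.004553 / 0.29 = 2.669 m/day.
t = 200 / 2.669 = 74.93 days.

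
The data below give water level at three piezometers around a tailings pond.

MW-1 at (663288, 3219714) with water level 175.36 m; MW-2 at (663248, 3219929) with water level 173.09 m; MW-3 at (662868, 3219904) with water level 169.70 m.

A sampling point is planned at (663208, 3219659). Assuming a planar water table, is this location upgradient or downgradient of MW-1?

With h = a·x + b·y + c and MW-1 as origin, the differences give:
  (-40)·a + 215·b = -2.27
  (-420)·a + 190·b = -5.66
Eliminate b (×190 and ×215, subtract): 82700·a = 785.600 → a = ∂h/∂x = +0.009499
Back-substitute: b = ∂h/∂y = -0.008791.
Head at (663208, 3219659) = 175.36 + (+0.009499)·(-80) + (-0.008791)·(-55) = 175.08 m.
That is lower than the 175.36 m at MW-1, so the point is downgradient.

downgradient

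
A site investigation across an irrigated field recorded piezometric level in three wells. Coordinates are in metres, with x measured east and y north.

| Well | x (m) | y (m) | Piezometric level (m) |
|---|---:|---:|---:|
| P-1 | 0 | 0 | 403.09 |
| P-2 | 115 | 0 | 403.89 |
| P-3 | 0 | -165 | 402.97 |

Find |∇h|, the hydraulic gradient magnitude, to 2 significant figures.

∂h/∂x = (403.89 − 403.09) / (115 − 0) = +0.006957
∂h/∂y = (402.97 − 403.09) / (-165 − 0) = +0.0007273
|∇h| = √(0.006957² + 0.0007273²) = 0.006995

0.0070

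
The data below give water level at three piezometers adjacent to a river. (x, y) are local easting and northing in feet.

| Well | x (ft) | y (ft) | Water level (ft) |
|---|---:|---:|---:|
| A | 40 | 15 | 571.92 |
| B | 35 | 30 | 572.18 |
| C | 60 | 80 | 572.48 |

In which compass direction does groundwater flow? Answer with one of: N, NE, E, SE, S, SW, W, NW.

SE

Differences from A: to B (Δx, Δy, Δh) = (-5, 15, +0.26); to C = (20, 65, +0.56).
Determinant of the coordinate differences = (-5)·65 − 20·15 = -625.
∂h/∂x = [(+0.26)·65 − (+0.56)·15] / -625 = -0.01360
∂h/∂y = [(-5)·(+0.56) − 20·(+0.26)] / -625 = +0.01280
Flow = −∇h = (+0.01360 east, -0.01280 north), which points southeast.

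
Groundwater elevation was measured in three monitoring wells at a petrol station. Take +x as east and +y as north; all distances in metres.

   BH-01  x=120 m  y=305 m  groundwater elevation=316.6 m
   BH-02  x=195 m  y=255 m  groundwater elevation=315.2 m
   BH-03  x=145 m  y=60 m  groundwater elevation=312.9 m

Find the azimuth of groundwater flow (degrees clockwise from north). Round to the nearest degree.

Differences from BH-01: to BH-02 (Δx, Δy, Δh) = (75, -50, -1.4); to BH-03 = (25, -245, -3.7).
Solve a·Δx + b·Δy = Δh: det = 75·(-245) − 25·(-50) = -17125.
∂h/∂x = [(-1.4)·(-245) − (-3.7)·(-50)] / -17125 = -0.009226
∂h/∂y = [75·(-3.7) − 25·(-1.4)] / -17125 = +0.01416
Flow direction (−∇h) has components (+0.009226 E, -0.01416 N).
Azimuth = atan2(E, N) = atan2(+0.009226, -0.01416) = 146.9° ≈ 147°.

147°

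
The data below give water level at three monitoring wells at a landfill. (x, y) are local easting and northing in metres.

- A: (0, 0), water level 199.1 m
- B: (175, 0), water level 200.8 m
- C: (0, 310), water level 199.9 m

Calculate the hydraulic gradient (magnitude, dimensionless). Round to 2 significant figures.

∂h/∂x = (200.8 − 199.1) / (175 − 0) = +0.009714
∂h/∂y = (199.9 − 199.1) / (310 − 0) = +0.002581
|∇h| = √(0.009714² + 0.002581²) = 0.01005

0.010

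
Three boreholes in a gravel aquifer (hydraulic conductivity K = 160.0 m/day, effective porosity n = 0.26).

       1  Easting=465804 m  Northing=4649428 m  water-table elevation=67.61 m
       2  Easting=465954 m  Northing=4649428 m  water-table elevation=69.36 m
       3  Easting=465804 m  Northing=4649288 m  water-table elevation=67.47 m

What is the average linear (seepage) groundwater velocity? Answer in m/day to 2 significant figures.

∂h/∂x = (69.36 − 67.61) / (465954 − 465804) = +0.01167
∂h/∂y = (67.47 − 67.61) / (4649288 − 4649428) = +0.001000
|∇h| = √(0.01167² + 0.001000²) = 0.01171
Seepage velocity v = K·i/n = 160.0 × 0.01171 / 0.26 = 7.206 m/day.

7.2 m/day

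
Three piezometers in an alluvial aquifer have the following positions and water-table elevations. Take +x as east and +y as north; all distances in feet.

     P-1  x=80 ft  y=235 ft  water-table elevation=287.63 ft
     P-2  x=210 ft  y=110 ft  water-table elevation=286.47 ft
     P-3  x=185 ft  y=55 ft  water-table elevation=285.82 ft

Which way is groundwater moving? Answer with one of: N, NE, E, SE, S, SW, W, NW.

Differences from P-1: to P-2 (Δx, Δy, Δh) = (130, -125, -1.16); to P-3 = (105, -180, -1.81).
Solve a·Δx + b·Δy = Δh: det = 130·(-180) − 105·(-125) = -10275.
∂h/∂x = [(-1.16)·(-180) − (-1.81)·(-125)] / -10275 = +0.001698
∂h/∂y = [130·(-1.81) − 105·(-1.16)] / -10275 = +0.01105
Flow = −∇h = (-0.001698 east, -0.01105 north), which points south.

S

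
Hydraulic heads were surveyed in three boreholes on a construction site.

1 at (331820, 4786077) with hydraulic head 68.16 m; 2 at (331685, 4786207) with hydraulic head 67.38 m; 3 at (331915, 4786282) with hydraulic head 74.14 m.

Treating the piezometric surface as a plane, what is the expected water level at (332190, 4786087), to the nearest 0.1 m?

Three-point gradient (reference 1): Δ to 2 = (-135, 130, -0.78), Δ to 3 = (95, 205, +5.98).
∂h/∂x = +0.02342, ∂h/∂y = +0.01832 (det = -40025).
h(332190, 4786087) = 68.16 + (+0.02342)·(370) + (+0.01832)·(10) = 68.16 +8.665 +0.183 = 77.008 m.

77.0 m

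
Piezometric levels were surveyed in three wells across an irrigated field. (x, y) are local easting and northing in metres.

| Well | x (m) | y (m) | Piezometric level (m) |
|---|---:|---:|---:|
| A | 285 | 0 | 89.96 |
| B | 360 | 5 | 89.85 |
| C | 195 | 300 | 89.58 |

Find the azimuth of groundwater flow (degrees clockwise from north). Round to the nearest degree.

039°

Taking A as reference: B−A = (75, 5, -0.11); C−A = (-90, 300, -0.38).
Solve a·Δx + b·Δy = Δh: det = 75·300 − (-90)·5 = 22950.
∂h/∂x = [(-0.11)·300 − (-0.38)·5] / 22950 = -0.001355
∂h/∂y = [75·(-0.38) − (-90)·(-0.11)] / 22950 = -0.001673
Flow direction (−∇h) has components (+0.001355 E, +0.001673 N).
Azimuth = atan2(E, N) = atan2(+0.001355, +0.001673) = 39.0° ≈ 039°.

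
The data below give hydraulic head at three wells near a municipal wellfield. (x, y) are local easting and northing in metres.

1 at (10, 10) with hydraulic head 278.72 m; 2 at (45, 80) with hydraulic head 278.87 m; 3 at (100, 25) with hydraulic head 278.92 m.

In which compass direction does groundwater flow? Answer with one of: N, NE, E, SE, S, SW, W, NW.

Three-point gradient (reference 1): Δ to 2 = (35, 70, +0.15), Δ to 3 = (90, 15, +0.20).
∂h/∂x = +0.002035, ∂h/∂y = +0.001126 (det = -5775).
Flow = −∇h = (-0.002035 east, -0.001126 north), which points southwest.

SW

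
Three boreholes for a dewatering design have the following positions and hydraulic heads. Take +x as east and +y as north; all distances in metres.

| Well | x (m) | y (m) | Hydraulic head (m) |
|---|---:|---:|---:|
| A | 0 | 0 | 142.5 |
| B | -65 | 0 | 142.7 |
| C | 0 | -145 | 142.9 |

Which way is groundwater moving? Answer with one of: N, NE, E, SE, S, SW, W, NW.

∂h/∂x = (142.7 − 142.5) / (-65 − 0) = -0.003077
∂h/∂y = (142.9 − 142.5) / (-145 − 0) = -0.002759
Flow = −∇h = (+0.003077 east, +0.002759 north), which points northeast.

NE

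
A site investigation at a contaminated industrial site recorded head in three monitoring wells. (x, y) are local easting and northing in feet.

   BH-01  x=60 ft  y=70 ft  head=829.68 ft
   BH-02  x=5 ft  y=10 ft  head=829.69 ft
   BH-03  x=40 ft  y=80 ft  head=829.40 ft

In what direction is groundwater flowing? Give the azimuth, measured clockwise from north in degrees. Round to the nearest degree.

313°

Three-point gradient (reference BH-01): Δ to BH-02 = (-55, -60, +0.01), Δ to BH-03 = (-20, 10, -0.28).
∂h/∂x = +0.009543, ∂h/∂y = -0.008914 (det = -1750).
Flow direction (−∇h) has components (-0.009543 E, +0.008914 N).
Azimuth = atan2(E, N) = atan2(-0.009543, +0.008914) = 313.0° ≈ 313°.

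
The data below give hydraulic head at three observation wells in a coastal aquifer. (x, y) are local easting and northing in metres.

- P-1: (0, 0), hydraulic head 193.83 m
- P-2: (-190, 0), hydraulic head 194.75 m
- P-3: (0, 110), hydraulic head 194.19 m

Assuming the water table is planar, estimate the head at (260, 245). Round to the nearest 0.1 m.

193.4 m

∂h/∂x = (194.75 − 193.83) / (-190 − 0) = -0.004842
∂h/∂y = (194.19 − 193.83) / (110 − 0) = +0.003273
h(260, 245) = 193.83 + (-0.004842)·(260) + (+0.003273)·(245) = 193.83 -1.259 +0.802 = 193.373 m.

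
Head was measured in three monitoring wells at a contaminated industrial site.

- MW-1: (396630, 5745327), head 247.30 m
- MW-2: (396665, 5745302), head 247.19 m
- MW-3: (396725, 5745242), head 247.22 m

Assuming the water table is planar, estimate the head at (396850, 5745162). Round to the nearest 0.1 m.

With h = a·x + b·y + c and MW-1 as origin, the differences give:
  35·a + (-25)·b = -0.11
  95·a + (-85)·b = -0.08
Eliminate b (×(-85) and ×(-25), subtract): -600·a = 7.350 → a = ∂h/∂x = -0.01225
Back-substitute: b = ∂h/∂y = -0.01275.
h(396850, 5745162) = 247.30 + (-0.01225)·(220) + (-0.01275)·(-165) = 247.30 -2.695 +2.104 = 246.709 m.

246.7 m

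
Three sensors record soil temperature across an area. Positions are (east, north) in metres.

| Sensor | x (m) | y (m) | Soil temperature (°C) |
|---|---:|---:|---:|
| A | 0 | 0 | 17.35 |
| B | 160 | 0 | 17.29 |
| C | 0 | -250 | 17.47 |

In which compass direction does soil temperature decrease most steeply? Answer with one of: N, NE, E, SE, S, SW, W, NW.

∂T/∂x = (17.29 − 17.35) / (160 − 0) = -0.0003750
∂T/∂y = (17.47 − 17.35) / (-250 − 0) = -0.0004800
Steepest decrease is along −∇f = (+0.0003750 E, +0.0004800 N) → northeast.

NE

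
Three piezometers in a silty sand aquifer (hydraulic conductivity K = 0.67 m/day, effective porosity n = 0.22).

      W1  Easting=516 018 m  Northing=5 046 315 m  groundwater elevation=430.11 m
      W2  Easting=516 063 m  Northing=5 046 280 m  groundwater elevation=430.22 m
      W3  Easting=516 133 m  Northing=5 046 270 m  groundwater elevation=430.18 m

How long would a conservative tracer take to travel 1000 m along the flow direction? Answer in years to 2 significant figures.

180 years

Taking W1 as reference: W2−W1 = (45, -35, +0.11); W3−W1 = (115, -45, +0.07).
Solve a·Δx + b·Δy = Δh: det = 45·(-45) − 115·(-35) = 2000.
∂h/∂x = [(+0.11)·(-45) − (+0.07)·(-35)] / 2000 = -0.001250
∂h/∂y = [45·(+0.07) − 115·(+0.11)] / 2000 = -0.004750
|∇h| = √(-0.001250² + -0.004750²) = 0.004912
Seepage velocity v = K·i/n = 0.67 × 0.004912 / 0.22 = 0.01496 m/day.
t = 1000 / 0.01496 = 6.684e+04 days = 183 years.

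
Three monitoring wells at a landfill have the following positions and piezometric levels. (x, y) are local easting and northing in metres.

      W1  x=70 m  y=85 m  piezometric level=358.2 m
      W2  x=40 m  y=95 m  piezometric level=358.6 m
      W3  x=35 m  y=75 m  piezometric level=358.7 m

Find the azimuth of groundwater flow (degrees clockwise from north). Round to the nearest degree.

Differences from W1: to W2 (Δx, Δy, Δh) = (-30, 10, +0.4); to W3 = (-35, -10, +0.5).
Determinant of the coordinate differences = (-30)·(-10) − (-35)·10 = 650.
∂h/∂x = [(+0.4)·(-10) − (+0.5)·10] / 650 = -0.01385
∂h/∂y = [(-30)·(+0.5) − (-35)·(+0.4)] / 650 = -0.001538
Flow direction (−∇h) has components (+0.01385 E, +0.001538 N).
Azimuth = atan2(E, N) = atan2(+0.01385, +0.001538) = 83.7° ≈ 084°.

084°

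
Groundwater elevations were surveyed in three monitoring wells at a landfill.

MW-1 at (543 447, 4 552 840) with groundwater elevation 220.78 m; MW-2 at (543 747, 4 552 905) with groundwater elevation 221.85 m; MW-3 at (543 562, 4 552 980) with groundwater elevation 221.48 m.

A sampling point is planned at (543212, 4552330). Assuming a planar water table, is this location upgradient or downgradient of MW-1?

Differences from MW-1: to MW-2 (Δx, Δy, Δh) = (300, 65, +1.07); to MW-3 = (115, 140, +0.70).
Determinant of the coordinate differences = 300·140 − 115·65 = 34525.
∂h/∂x = [(+1.07)·140 − (+0.70)·65] / 34525 = +0.003021
∂h/∂y = [300·(+0.70) − 115·(+1.07)] / 34525 = +0.002518
Head at (543212, 4552330) = 220.78 + (+0.003021)·(-235) + (+0.002518)·(-510) = 218.79 m.
That is lower than the 220.78 m at MW-1, so the point is downgradient.

downgradient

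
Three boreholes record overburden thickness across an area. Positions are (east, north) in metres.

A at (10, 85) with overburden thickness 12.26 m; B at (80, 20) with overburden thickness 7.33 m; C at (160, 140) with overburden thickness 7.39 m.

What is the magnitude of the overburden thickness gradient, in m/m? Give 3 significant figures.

0.0522 m/m

With d = a·x + b·y + c and A as origin, the differences give:
  70·a + (-65)·b = -4.93
  150·a + 55·b = -4.87
Eliminate b (×55 and ×(-65), subtract): 13600·a = -587.700 → a = ∂d/∂x = -0.04321
Back-substitute: b = ∂d/∂y = +0.02931.
|∇f| = √(-0.04321² + 0.02931²) = 0.05221 m/m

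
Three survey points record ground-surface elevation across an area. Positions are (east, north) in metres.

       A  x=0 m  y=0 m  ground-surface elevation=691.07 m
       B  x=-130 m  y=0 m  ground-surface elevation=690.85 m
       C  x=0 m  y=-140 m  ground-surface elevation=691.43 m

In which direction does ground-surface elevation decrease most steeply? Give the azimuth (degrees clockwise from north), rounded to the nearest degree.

∂z/∂x = (690.85 − 691.07) / (-130 − 0) = +0.001692
∂z/∂y = (691.43 − 691.07) / (-140 − 0) = -0.002571
Steepest decrease is along −∇f: components (-0.001692 E, +0.002571 N).
Azimuth = atan2(-0.001692, +0.002571) = 326.7° ≈ 327°.

327°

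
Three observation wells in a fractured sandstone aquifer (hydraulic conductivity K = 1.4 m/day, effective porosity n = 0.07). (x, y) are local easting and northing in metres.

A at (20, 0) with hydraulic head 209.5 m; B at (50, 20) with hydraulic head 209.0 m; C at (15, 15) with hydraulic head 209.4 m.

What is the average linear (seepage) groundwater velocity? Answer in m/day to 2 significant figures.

With h = a·x + b·y + c and A as origin, the differences give:
  30·a + 20·b = -0.5
  (-5)·a + 15·b = -0.1
Eliminate b (×15 and ×20, subtract): 550·a = -5.50 → a = ∂h/∂x = -0.01000
Back-substitute: b = ∂h/∂y = -0.010000.
|∇h| = √(-0.01000² + -0.010000²) = 0.01414
Seepage velocity v = K·i/n = 1.4 × 0.01414 / 0.07 = 0.2828 m/day.

0.28 m/day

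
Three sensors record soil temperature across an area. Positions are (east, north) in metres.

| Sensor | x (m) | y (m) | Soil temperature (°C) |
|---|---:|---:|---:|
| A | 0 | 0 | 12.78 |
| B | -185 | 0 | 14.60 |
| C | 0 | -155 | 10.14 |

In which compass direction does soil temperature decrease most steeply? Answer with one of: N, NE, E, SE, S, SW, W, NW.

∂T/∂x = (14.60 − 12.78) / (-185 − 0) = -0.009838
∂T/∂y = (10.14 − 12.78) / (-155 − 0) = +0.01703
Steepest decrease is along −∇f = (+0.009838 E, -0.01703 N) → southeast.

SE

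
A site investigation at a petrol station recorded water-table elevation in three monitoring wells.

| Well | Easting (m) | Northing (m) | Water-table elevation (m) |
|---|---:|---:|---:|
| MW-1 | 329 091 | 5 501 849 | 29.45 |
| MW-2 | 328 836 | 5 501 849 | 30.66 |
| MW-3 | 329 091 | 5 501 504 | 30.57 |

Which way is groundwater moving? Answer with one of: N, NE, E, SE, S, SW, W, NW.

∂h/∂x = (30.66 − 29.45) / (328836 − 329091) = -0.004745
∂h/∂y = (30.57 − 29.45) / (5501504 − 5501849) = -0.003246
Flow = −∇h = (+0.004745 east, +0.003246 north), which points northeast.

NE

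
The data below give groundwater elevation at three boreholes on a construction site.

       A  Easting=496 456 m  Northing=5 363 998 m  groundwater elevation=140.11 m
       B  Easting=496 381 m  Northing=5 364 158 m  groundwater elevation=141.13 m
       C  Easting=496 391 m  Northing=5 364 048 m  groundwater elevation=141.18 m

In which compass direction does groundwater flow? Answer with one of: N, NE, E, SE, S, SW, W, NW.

Taking A as reference: B−A = (-75, 160, +1.02); C−A = (-65, 50, +1.07).
Solve a·Δx + b·Δy = Δh: det = (-75)·50 − (-65)·160 = 6650.
∂h/∂x = [(+1.02)·50 − (+1.07)·160] / 6650 = -0.01808
∂h/∂y = [(-75)·(+1.07) − (-65)·(+1.02)] / 6650 = -0.002098
Flow = −∇h = (+0.01808 east, +0.002098 north), which points east.

E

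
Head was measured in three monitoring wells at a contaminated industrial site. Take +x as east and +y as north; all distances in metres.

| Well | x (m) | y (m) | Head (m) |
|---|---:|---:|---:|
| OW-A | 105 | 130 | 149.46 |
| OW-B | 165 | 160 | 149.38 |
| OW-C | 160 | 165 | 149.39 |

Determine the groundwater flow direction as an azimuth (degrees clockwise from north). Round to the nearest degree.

With h = a·x + b·y + c and OW-A as origin, the differences give:
  60·a + 30·b = -0.08
  55·a + 35·b = -0.07
Eliminate b (×35 and ×30, subtract): 450·a = -0.700 → a = ∂h/∂x = -0.001556
Back-substitute: b = ∂h/∂y = +0.0004444.
Flow direction (−∇h) has components (+0.001556 E, -0.0004444 N).
Azimuth = atan2(E, N) = atan2(+0.001556, -0.0004444) = 105.9° ≈ 106°.

106°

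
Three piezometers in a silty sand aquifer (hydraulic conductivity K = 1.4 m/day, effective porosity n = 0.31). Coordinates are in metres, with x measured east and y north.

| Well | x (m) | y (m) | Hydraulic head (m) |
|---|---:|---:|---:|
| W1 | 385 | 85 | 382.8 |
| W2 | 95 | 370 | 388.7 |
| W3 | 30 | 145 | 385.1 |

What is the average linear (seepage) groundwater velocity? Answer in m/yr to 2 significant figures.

29 m/yr

Taking W1 as reference: W2−W1 = (-290, 285, +5.9); W3−W1 = (-355, 60, +2.3).
Solve a·Δx + b·Δy = Δh: det = (-290)·60 − (-355)·285 = 83775.
∂h/∂x = [(+5.9)·60 − (+2.3)·285] / 83775 = -0.003599
∂h/∂y = [(-290)·(+2.3) − (-355)·(+5.9)] / 83775 = +0.01704
|∇h| = √(-0.003599² + 0.01704²) = 0.01742
Seepage velocity v = K·i/n = 1.4 × 0.01742 / 0.31 = 0.07867 m/day = 28.73 m/yr.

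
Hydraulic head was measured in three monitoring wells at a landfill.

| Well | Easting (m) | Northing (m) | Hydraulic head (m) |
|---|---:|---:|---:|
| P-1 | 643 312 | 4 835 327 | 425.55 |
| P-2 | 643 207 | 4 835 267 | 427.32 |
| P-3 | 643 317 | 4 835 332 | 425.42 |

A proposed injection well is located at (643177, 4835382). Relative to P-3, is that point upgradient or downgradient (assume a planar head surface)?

downgradient

Three-point gradient (reference P-1): Δ to P-2 = (-105, -60, +1.77), Δ to P-3 = (5, 5, -0.13).
∂h/∂x = -0.004667, ∂h/∂y = -0.02133 (det = -225).
Head at (643177, 4835382) = 425.55 + (-0.004667)·(-135) + (-0.02133)·(55) = 425.01 m.
That is lower than the 425.42 m at P-3, so the point is downgradient.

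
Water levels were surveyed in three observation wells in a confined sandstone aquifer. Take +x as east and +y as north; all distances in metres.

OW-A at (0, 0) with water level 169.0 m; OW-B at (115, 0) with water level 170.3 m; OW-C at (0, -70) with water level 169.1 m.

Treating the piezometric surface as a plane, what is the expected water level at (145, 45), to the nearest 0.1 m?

170.6 m

∂h/∂x = (170.3 − 169.0) / (115 − 0) = +0.01130
∂h/∂y = (169.1 − 169.0) / (-70 − 0) = -0.001429
h(145, 45) = 169.0 + (+0.01130)·(145) + (-0.001429)·(45) = 169.0 +1.639 -0.064 = 170.575 m.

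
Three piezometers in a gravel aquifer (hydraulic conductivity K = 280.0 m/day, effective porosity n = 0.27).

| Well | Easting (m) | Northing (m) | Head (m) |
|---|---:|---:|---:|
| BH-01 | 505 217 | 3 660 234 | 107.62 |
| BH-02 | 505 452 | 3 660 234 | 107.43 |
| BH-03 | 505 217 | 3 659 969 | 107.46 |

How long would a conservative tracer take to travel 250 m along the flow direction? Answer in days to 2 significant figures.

240 days

∂h/∂x = (107.43 − 107.62) / (505452 − 505217) = -0.0008085
∂h/∂y = (107.46 − 107.62) / (3659969 − 3660234) = +0.0006038
|∇h| = √(-0.0008085² + 0.0006038²) = 0.001009
Seepage velocity v = K·i/n = 280.0 × 0.001009 / 0.27 = 1.046 m/day.
t = 250 / 1.046 = 239 days.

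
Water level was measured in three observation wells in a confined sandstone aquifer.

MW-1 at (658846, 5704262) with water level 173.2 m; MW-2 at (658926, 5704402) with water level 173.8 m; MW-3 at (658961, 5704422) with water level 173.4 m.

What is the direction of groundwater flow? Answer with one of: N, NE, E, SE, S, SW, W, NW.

SE

With h = a·x + b·y + c and MW-1 as origin, the differences give:
  80·a + 140·b = +0.6
  115·a + 160·b = +0.2
Eliminate b (×160 and ×140, subtract): -3300·a = 68.00 → a = ∂h/∂x = -0.02061
Back-substitute: b = ∂h/∂y = +0.01606.
Flow = −∇h = (+0.02061 east, -0.01606 north), which points southeast.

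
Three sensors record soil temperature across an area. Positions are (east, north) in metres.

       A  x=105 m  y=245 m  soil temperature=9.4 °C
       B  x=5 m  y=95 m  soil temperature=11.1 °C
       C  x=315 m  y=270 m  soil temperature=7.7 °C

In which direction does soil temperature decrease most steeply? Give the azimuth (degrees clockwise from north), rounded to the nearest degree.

049°

Three-point gradient (reference A): Δ to B = (-100, -150, +1.7), Δ to C = (210, 25, -1.7).
∂T/∂x = -0.007328, ∂T/∂y = -0.006448 (det = 29000).
Steepest decrease is along −∇f: components (+0.007328 E, +0.006448 N).
Azimuth = atan2(+0.007328, +0.006448) = 48.7° ≈ 049°.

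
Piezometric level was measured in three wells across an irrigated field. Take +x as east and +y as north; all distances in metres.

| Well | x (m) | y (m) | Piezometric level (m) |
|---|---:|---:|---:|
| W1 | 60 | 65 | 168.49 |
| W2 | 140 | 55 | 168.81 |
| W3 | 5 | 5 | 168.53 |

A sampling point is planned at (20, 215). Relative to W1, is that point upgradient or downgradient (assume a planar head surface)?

Taking W1 as reference: W2−W1 = (80, -10, +0.32); W3−W1 = (-55, -60, +0.04).
Solve a·Δx + b·Δy = Δh: det = 80·(-60) − (-55)·(-10) = -5350.
∂h/∂x = [(+0.32)·(-60) − (+0.04)·(-10)] / -5350 = +0.003514
∂h/∂y = [80·(+0.04) − (-55)·(+0.32)] / -5350 = -0.003888
Head at (20, 215) = 168.49 + (+0.003514)·(-40) + (-0.003888)·(150) = 167.77 m.
That is lower than the 168.49 m at W1, so the point is downgradient.

downgradient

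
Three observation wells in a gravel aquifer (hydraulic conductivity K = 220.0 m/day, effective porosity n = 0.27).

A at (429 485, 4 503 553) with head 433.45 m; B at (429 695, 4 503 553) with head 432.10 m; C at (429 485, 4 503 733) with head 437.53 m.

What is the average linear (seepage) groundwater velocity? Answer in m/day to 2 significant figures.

19 m/day

∂h/∂x = (432.10 − 433.45) / (429695 − 429485) = -0.006429
∂h/∂y = (437.53 − 433.45) / (4503733 − 4503553) = +0.02267
|∇h| = √(-0.006429² + 0.02267²) = 0.02356
Seepage velocity v = K·i/n = 220.0 × 0.02356 / 0.27 = 19.2 m/day.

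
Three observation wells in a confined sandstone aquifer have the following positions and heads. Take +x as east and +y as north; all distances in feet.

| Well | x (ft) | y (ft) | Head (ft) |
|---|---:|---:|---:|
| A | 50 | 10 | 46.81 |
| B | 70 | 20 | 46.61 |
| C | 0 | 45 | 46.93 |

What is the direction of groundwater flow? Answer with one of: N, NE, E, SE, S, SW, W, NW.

NE

Taking A as reference: B−A = (20, 10, -0.20); C−A = (-50, 35, +0.12).
Solve a·Δx + b·Δy = Δh: det = 20·35 − (-50)·10 = 1200.
∂h/∂x = [(-0.20)·35 − (+0.12)·10] / 1200 = -0.006833
∂h/∂y = [20·(+0.12) − (-50)·(-0.20)] / 1200 = -0.006333
Flow = −∇h = (+0.006833 east, +0.006333 north), which points northeast.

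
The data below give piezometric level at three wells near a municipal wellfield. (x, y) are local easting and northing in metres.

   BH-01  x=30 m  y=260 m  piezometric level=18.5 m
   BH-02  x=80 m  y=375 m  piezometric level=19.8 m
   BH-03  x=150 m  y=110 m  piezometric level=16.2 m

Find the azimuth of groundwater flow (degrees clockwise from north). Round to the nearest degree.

166°

With h = a·x + b·y + c and BH-01 as origin, the differences give:
  50·a + 115·b = +1.3
  120·a + (-150)·b = -2.3
Eliminate b (×(-150) and ×115, subtract): -21300·a = 69.50 → a = ∂h/∂x = -0.003263
Back-substitute: b = ∂h/∂y = +0.01272.
Flow direction (−∇h) has components (+0.003263 E, -0.01272 N).
Azimuth = atan2(E, N) = atan2(+0.003263, -0.01272) = 165.6° ≈ 166°.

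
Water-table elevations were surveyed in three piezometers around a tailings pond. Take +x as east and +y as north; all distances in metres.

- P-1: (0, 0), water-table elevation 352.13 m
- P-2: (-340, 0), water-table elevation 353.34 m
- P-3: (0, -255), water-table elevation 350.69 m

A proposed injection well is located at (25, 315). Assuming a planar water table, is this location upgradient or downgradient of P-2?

∂h/∂x = (353.34 − 352.13) / (-340 − 0) = -0.003559
∂h/∂y = (350.69 − 352.13) / (-255 − 0) = +0.005647
Head at (25, 315) = 352.13 + (-0.003559)·(25) + (+0.005647)·(315) = 353.82 m.
That is higher than the 353.34 m at P-2, so the point is upgradient.

upgradient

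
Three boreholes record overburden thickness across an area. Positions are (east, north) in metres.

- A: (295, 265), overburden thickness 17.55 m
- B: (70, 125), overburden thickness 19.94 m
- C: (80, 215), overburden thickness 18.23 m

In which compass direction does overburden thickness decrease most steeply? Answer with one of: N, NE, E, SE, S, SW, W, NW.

Three-point gradient (reference A): Δ to B = (-225, -140, +2.39), Δ to C = (-215, -50, +0.68).
∂d/∂x = +0.001289, ∂d/∂y = -0.01914 (det = -18850).
Steepest decrease is along −∇f = (-0.001289 E, +0.01914 N) → north.

N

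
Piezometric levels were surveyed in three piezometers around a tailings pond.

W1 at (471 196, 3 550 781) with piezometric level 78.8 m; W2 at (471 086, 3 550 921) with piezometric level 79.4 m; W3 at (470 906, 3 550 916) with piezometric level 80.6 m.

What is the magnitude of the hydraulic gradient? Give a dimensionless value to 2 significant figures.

Taking W1 as reference: W2−W1 = (-110, 140, +0.6); W3−W1 = (-290, 135, +1.8).
Solve a·Δx + b·Δy = Δh: det = (-110)·135 − (-290)·140 = 25750.
∂h/∂x = [(+0.6)·135 − (+1.8)·140] / 25750 = -0.006641
∂h/∂y = [(-110)·(+1.8) − (-290)·(+0.6)] / 25750 = -0.0009320
|∇h| = √(-0.006641² + -0.0009320²) = 0.006706

0.0067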